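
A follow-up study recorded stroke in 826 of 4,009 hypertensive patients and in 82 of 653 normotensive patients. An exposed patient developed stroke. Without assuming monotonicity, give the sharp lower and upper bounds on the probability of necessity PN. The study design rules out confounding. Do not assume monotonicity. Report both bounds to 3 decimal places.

0.391 ≤ PN ≤ 1.000

p₁ = P(outcome | exposed) = 826/4009 = 0.20604
p₀ = P(outcome | unexposed) = 82/653 = 0.12557
Under exogeneity alone the bounds on PN are max{0,(p₁−p₀)/p₁} ≤ PN ≤ min{1,(1−p₀)/p₁}.
  lower = (p₁ − p₀)/p₁ = 0.080462 / 0.20604 ≈ 0.3905
  upper = min{1, (1 − p₀)/p₁} = 0.87443 / 0.20604 ≈ 4.2440 → capped at 1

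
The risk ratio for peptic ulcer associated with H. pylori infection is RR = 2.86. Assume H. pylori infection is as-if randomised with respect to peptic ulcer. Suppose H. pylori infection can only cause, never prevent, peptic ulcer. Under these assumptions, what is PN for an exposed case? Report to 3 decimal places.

PN ≈ 0.650

Under exogeneity and monotonicity, PN = (RR − 1) / RR = 1 − 1/RR.
PN = (2.86 − 1) / 2.86 = 1.86 / 2.86 ≈ 0.6503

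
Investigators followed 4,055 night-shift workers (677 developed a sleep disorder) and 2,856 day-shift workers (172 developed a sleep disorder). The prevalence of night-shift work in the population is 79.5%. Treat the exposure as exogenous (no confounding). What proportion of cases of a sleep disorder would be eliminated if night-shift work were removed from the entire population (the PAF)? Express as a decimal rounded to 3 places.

p₁ = P(outcome | exposed) = 677/4055 = 0.16695
p₀ = P(outcome | unexposed) = 172/2856 = 0.060224
Overall risk P(Y=1) = π·p₁ + (1−π)·p₀ = 0.795×0.16695 + 0.205×0.060224 = 0.14507.
Under exogeneity, PAF = [P(Y=1) − p₀] / P(Y=1).
PAF = (0.14507 − 0.060224) / 0.14507 ≈ 0.5849

PAF ≈ 0.585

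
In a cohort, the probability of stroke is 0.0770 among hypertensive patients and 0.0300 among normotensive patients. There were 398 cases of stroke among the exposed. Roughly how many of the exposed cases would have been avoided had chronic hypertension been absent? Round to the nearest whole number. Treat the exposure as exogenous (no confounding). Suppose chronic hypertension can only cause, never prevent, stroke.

Let p₁ = 0.077, p₀ = 0.03.
PN = (p₁ − p₀)/p₁ = (0.077 − 0.03) / 0.077 ≈ 0.61039.
Attributable cases ≈ PN × (exposed cases) = 0.61039 × 398 ≈ 242.94.

about 243 cases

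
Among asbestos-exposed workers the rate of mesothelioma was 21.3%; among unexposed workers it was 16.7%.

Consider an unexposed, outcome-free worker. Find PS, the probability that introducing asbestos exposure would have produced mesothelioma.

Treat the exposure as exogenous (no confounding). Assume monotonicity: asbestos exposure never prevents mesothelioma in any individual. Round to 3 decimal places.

PS ≈ 0.055

p₁ = 0.213, p₀ = 0.167.
Under exogeneity and monotonicity, PS = (p₁ − p₀) / (1 − p₀).
PS = (0.213 − 0.167) / (1 − 0.167) = 0.046 / 0.833 ≈ 0.0552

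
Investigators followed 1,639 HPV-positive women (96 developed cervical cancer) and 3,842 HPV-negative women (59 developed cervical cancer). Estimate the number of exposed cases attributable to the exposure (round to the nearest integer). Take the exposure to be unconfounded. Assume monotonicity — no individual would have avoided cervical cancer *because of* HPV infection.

p₁ = P(outcome | exposed) = 96/1639 = 0.058572
p₀ = P(outcome | unexposed) = 59/3842 = 0.015357
PN = (p₁ − p₀)/p₁ = (0.058572 − 0.015357) / 0.058572 ≈ 0.73782.
Attributable cases ≈ PN × (exposed cases) = 0.73782 × 96 ≈ 70.83.

about 71 cases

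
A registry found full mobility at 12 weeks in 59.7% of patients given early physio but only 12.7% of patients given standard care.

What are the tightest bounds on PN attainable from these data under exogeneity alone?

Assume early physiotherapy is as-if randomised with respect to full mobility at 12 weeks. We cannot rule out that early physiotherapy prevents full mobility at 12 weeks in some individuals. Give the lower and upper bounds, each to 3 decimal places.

p₁ = 0.597, p₀ = 0.127.
Under exogeneity alone the bounds on PN are max{0,(p₁−p₀)/p₁} ≤ PN ≤ min{1,(1−p₀)/p₁}.
  lower = (p₁ − p₀)/p₁ = 0.47 / 0.597 ≈ 0.7873
  upper = min{1, (1 − p₀)/p₁} = 0.873 / 0.597 ≈ 1.4623 → capped at 1

0.787 ≤ PN ≤ 1.000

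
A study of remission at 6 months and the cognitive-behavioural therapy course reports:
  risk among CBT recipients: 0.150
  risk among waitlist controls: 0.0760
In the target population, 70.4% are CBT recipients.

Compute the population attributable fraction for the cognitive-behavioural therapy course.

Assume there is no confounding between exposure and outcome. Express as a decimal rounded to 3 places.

PAF ≈ 0.407

Let p₁ = 0.15, p₀ = 0.076.
Overall risk P(Y=1) = π·p₁ + (1−π)·p₀ = 0.704×0.15 + 0.296×0.076 = 0.1281.
Under exogeneity, PAF = [P(Y=1) − p₀] / P(Y=1).
PAF = (0.1281 − 0.076) / 0.1281 ≈ 0.4067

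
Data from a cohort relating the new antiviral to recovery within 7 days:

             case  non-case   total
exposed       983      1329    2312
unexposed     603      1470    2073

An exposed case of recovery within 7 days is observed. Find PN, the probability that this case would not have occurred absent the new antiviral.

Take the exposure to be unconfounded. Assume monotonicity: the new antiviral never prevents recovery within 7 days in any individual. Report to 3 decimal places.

PN ≈ 0.316

p₁ = P(outcome | exposed) = 983/2312 = 0.42517
p₀ = P(outcome | unexposed) = 603/2073 = 0.29088
Under exogeneity and monotonicity, PN = (p₁ − p₀)/p₁.
PN = (0.42517 − 0.29088) / 0.42517 ≈ 0.3158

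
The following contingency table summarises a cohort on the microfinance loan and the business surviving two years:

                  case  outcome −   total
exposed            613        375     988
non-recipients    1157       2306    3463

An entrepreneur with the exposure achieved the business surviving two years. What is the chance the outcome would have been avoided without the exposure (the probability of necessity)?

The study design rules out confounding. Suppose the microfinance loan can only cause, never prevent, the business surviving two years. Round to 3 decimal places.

p₁ = P(outcome | exposed) = 613/988 = 0.62045
p₀ = P(outcome | unexposed) = 1157/3463 = 0.3341
Under exogeneity and monotonicity, PN = (p₁ − p₀) / p₁.
PN = (0.62045 − 0.3341) / 0.62045 = 0.28634 / 0.62045 ≈ 0.4615

PN ≈ 0.462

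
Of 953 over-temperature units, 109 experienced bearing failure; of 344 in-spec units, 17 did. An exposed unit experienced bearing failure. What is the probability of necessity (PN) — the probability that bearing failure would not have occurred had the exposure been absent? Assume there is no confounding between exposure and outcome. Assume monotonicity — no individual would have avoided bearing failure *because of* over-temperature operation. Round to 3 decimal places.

p₁ = P(outcome | exposed) = 109/953 = 0.11438
p₀ = P(outcome | unexposed) = 17/344 = 0.049419
Under exogeneity and monotonicity, PN = (p₁ − p₀) / p₁.
PN = (0.11438 − 0.049419) / 0.11438 = 0.064957 / 0.11438 ≈ 0.5679

PN ≈ 0.568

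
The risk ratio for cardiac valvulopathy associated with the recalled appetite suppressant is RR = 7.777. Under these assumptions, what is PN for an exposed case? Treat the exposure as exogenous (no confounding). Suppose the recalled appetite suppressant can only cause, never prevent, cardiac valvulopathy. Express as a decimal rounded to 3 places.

PN ≈ 0.871

Under exogeneity and monotonicity, PN = (RR − 1) / RR = 1 − 1/RR.
PN = (7.777 − 1) / 7.777 = 6.777 / 7.777 ≈ 0.8714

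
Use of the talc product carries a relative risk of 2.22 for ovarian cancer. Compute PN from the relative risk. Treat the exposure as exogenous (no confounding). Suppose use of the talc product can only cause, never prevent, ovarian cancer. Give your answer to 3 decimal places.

Under exogeneity and monotonicity, PN = (RR − 1) / RR = 1 − 1/RR.
PN = (2.22 − 1) / 2.22 = 1.22 / 2.22 ≈ 0.5495

PN ≈ 0.550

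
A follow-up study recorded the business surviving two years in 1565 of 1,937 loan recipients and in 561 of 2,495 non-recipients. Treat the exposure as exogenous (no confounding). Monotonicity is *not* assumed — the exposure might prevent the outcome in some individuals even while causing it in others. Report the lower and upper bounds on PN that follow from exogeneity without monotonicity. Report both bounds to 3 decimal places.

0.722 ≤ PN ≤ 0.959

p₁ = P(outcome | exposed) = 1565/1937 = 0.80795
p₀ = P(outcome | unexposed) = 561/2495 = 0.22485
Under exogeneity alone the bounds on PN are max{0,(p₁−p₀)/p₁} ≤ PN ≤ min{1,(1−p₀)/p₁}.
  lower = (p₁ − p₀)/p₁ = 0.5831 / 0.80795 ≈ 0.7217
  upper = min{1, (1 − p₀)/p₁} = 0.77515 / 0.80795 ≈ 0.9594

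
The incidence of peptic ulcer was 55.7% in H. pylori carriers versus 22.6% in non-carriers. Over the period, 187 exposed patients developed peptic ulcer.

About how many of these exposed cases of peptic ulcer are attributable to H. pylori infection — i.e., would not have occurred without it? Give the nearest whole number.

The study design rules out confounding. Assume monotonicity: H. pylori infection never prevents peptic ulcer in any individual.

p₁ = 0.557, p₀ = 0.226.
PN = (p₁ − p₀)/p₁ = (0.557 − 0.226) / 0.557 ≈ 0.59425.
Attributable cases ≈ PN × (exposed cases) = 0.59425 × 187 ≈ 111.13.

about 111 cases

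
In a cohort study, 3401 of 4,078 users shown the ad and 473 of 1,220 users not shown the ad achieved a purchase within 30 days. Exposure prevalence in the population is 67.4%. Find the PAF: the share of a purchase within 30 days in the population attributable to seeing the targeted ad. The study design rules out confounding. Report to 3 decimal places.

PAF ≈ 0.437

p₁ = P(outcome | exposed) = 3401/4078 = 0.83399
p₀ = P(outcome | unexposed) = 473/1220 = 0.3877
Overall risk P(Y=1) = π·p₁ + (1−π)·p₀ = 0.674×0.83399 + 0.326×0.3877 = 0.6885.
Under exogeneity, PAF = [P(Y=1) − p₀] / P(Y=1).
PAF = (0.6885 − 0.3877) / 0.6885 ≈ 0.4369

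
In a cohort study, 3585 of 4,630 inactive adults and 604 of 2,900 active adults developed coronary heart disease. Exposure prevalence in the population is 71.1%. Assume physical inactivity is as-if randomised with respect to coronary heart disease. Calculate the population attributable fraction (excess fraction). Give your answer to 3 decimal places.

PAF ≈ 0.659

p₁ = P(outcome | exposed) = 3585/4630 = 0.7743
p₀ = P(outcome | unexposed) = 604/2900 = 0.20828
Overall risk P(Y=1) = π·p₁ + (1−π)·p₀ = 0.711×0.7743 + 0.289×0.20828 = 0.61072.
Under exogeneity, PAF = [P(Y=1) − p₀] / P(Y=1).
PAF = (0.61072 − 0.20828) / 0.61072 ≈ 0.6590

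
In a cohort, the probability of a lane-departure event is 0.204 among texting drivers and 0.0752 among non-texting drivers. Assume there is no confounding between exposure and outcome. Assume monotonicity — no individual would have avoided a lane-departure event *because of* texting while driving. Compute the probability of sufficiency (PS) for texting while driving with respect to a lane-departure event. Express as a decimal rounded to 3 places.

PS ≈ 0.139

Let p₁ = 0.204, p₀ = 0.0752.
Under exogeneity and monotonicity, PS = (p₁ − p₀) / (1 − p₀).
PS = (0.204 − 0.0752) / (1 − 0.0752) = 0.1288 / 0.9248 ≈ 0.1393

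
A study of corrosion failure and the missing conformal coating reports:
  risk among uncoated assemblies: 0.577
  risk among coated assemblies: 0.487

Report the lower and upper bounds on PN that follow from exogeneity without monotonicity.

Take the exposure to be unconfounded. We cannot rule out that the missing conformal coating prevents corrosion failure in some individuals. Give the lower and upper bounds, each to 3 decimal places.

Let p₁ = 0.577, p₀ = 0.487.
Under exogeneity alone the bounds on PN are max{0,(p₁−p₀)/p₁} ≤ PN ≤ min{1,(1−p₀)/p₁}.
  lower = (p₁ − p₀)/p₁ = 0.09 / 0.577 ≈ 0.1560
  upper = min{1, (1 − p₀)/p₁} = 0.513 / 0.577 ≈ 0.8891

0.156 ≤ PN ≤ 0.889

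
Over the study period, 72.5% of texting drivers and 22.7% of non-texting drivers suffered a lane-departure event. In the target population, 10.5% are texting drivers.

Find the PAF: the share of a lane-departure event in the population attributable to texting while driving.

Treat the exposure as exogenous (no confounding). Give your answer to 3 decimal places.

p₁ = 0.725, p₀ = 0.227.
Overall risk P(Y=1) = π·p₁ + (1−π)·p₀ = 0.105×0.725 + 0.895×0.227 = 0.27929.
Under exogeneity, PAF = [P(Y=1) − p₀] / P(Y=1).
PAF = (0.27929 − 0.227) / 0.27929 ≈ 0.1872

PAF ≈ 0.187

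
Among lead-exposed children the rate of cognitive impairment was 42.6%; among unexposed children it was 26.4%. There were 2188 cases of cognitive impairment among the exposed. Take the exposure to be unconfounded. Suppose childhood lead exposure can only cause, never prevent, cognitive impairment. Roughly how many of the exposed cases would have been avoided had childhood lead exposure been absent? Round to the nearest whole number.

p₁ = 0.426, p₀ = 0.264.
PN = (p₁ − p₀)/p₁ = (0.426 − 0.264) / 0.426 ≈ 0.38028.
Attributable cases ≈ PN × (exposed cases) = 0.38028 × 2188 ≈ 832.06.

about 832 cases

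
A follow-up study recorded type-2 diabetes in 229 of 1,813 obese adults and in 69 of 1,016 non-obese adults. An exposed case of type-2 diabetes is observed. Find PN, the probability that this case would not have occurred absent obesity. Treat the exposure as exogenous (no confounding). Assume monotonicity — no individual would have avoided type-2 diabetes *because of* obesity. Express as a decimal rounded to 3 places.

p₁ = P(outcome | exposed) = 229/1813 = 0.12631
p₀ = P(outcome | unexposed) = 69/1016 = 0.067913
Under exogeneity and monotonicity, PN = (p₁ − p₀) / p₁.
PN = (0.12631 − 0.067913) / 0.12631 = 0.058397 / 0.12631 ≈ 0.4623

PN ≈ 0.462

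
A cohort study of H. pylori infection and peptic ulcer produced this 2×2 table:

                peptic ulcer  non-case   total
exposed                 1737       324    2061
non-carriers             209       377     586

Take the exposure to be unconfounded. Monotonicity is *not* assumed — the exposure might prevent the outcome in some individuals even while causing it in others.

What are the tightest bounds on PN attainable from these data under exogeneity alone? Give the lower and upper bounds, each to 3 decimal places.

0.577 ≤ PN ≤ 0.763

p₁ = P(outcome | exposed) = 1737/2061 = 0.84279
p₀ = P(outcome | unexposed) = 209/586 = 0.35666
Under exogeneity alone the bounds on PN are max{0,(p₁−p₀)/p₁} ≤ PN ≤ min{1,(1−p₀)/p₁}.
  lower = (p₁ − p₀)/p₁ = 0.48614 / 0.84279 ≈ 0.5768
  upper = min{1, (1 − p₀)/p₁} = 0.64334 / 0.84279 ≈ 0.7633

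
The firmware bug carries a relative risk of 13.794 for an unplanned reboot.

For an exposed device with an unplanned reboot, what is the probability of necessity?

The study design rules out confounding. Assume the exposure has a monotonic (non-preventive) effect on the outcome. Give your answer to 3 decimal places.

Under exogeneity and monotonicity, PN = (RR − 1) / RR = 1 − 1/RR.
PN = (13.794 − 1) / 13.794 = 12.79 / 13.794 ≈ 0.9275

PN ≈ 0.928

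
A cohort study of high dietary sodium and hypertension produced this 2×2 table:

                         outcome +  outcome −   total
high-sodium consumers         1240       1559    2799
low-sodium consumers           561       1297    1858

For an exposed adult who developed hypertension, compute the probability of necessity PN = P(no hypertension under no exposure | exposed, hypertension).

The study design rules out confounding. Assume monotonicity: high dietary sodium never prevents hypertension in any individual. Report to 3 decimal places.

PN ≈ 0.318

p₁ = P(outcome | exposed) = 1240/2799 = 0.44302
p₀ = P(outcome | unexposed) = 561/1858 = 0.30194
Under exogeneity and monotonicity, PN = (p₁ − p₀)/p₁.
PN = (0.44302 − 0.30194) / 0.44302 ≈ 0.3184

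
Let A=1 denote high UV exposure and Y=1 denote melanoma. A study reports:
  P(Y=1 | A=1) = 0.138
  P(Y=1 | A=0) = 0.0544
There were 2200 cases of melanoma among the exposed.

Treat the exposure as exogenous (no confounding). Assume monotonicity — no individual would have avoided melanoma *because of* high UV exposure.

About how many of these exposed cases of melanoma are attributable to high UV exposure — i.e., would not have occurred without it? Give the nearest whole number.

Let p₁ = 0.138, p₀ = 0.0544.
PN = (p₁ − p₀)/p₁ = (0.138 − 0.0544) / 0.138 ≈ 0.60580.
Attributable cases ≈ PN × (exposed cases) = 0.60580 × 2200 ≈ 1332.75.

about 1333 cases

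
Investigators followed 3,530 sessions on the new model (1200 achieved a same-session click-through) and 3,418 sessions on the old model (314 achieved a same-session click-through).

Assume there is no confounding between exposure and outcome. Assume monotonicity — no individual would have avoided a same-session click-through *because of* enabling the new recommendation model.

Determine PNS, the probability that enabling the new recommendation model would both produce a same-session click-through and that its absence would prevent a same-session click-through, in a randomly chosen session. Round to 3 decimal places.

p₁ = P(outcome | exposed) = 1200/3530 = 0.33994
p₀ = P(outcome | unexposed) = 314/3418 = 0.091867
Under exogeneity and monotonicity, PNS = p₁ − p₀.
PNS = 0.33994 − 0.091867 = 0.24808

PNS ≈ 0.248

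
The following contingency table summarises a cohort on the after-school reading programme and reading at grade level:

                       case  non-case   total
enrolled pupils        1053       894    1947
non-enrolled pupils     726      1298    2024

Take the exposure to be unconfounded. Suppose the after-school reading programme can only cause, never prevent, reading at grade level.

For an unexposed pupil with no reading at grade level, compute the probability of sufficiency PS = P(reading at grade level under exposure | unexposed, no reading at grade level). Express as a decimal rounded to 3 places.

PS ≈ 0.284

p₁ = P(outcome | exposed) = 1053/1947 = 0.54083
p₀ = P(outcome | unexposed) = 726/2024 = 0.3587
Under exogeneity and monotonicity, PS = (p₁ − p₀)/(1 − p₀).
PS = (0.54083 − 0.3587) / 0.6413 ≈ 0.2840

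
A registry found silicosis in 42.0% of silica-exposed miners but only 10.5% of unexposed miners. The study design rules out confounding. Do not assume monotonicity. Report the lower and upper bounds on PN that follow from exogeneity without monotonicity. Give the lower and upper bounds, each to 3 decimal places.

0.750 ≤ PN ≤ 1.000

p₁ = 0.42, p₀ = 0.105.
Under exogeneity alone the bounds on PN are max{0,(p₁−p₀)/p₁} ≤ PN ≤ min{1,(1−p₀)/p₁}.
  lower = (p₁ − p₀)/p₁ = 0.315 / 0.42 ≈ 0.7500
  upper = min{1, (1 − p₀)/p₁} = 0.895 / 0.42 ≈ 2.1310 → capped at 1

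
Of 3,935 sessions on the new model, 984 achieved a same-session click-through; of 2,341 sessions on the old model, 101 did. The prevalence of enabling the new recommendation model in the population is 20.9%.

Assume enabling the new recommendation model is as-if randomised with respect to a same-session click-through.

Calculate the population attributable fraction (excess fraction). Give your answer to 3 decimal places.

PAF ≈ 0.501

p₁ = P(outcome | exposed) = 984/3935 = 0.25006
p₀ = P(outcome | unexposed) = 101/2341 = 0.043144
Overall risk P(Y=1) = π·p₁ + (1−π)·p₀ = 0.209×0.25006 + 0.791×0.043144 = 0.08639.
Under exogeneity, PAF = [P(Y=1) − p₀] / P(Y=1).
PAF = (0.08639 − 0.043144) / 0.08639 ≈ 0.5006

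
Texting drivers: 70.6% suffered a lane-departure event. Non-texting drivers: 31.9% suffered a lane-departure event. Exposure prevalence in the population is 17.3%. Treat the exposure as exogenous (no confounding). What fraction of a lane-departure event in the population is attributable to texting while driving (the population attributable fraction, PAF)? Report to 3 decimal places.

PAF ≈ 0.173

p₁ = 0.706, p₀ = 0.319.
Overall risk P(Y=1) = π·p₁ + (1−π)·p₀ = 0.173×0.706 + 0.827×0.319 = 0.38595.
Under exogeneity, PAF = [P(Y=1) − p₀] / P(Y=1).
PAF = (0.38595 − 0.319) / 0.38595 ≈ 0.1735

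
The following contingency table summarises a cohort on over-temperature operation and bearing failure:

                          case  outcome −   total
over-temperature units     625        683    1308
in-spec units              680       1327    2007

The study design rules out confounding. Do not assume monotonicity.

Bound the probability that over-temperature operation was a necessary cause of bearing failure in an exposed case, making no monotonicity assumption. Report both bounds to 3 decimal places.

p₁ = P(outcome | exposed) = 625/1308 = 0.47783
p₀ = P(outcome | unexposed) = 680/2007 = 0.33881
Under exogeneity alone the bounds on PN are max{0,(p₁−p₀)/p₁} ≤ PN ≤ min{1,(1−p₀)/p₁}.
  lower = (p₁ − p₀)/p₁ = 0.13901 / 0.47783 ≈ 0.2909
  upper = min{1, (1 − p₀)/p₁} = 0.66119 / 0.47783 ≈ 1.3837 → capped at 1

0.291 ≤ PN ≤ 1.000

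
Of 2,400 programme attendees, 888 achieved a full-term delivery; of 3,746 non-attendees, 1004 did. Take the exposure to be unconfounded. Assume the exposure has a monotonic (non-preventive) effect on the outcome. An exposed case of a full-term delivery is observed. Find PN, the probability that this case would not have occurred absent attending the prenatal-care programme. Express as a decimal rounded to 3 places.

p₁ = P(outcome | exposed) = 888/2400 = 0.37
p₀ = P(outcome | unexposed) = 1004/3746 = 0.26802
Under exogeneity and monotonicity, PN = (p₁ − p₀) / p₁.
PN = (0.37 − 0.26802) / 0.37 = 0.10198 / 0.37 ≈ 0.2756

PN ≈ 0.276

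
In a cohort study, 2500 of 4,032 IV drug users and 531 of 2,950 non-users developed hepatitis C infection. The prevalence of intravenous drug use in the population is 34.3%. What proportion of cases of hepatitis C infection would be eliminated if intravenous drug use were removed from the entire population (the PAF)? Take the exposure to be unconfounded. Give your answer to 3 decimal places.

PAF ≈ 0.456

p₁ = P(outcome | exposed) = 2500/4032 = 0.62004
p₀ = P(outcome | unexposed) = 531/2950 = 0.18
Overall risk P(Y=1) = π·p₁ + (1−π)·p₀ = 0.343×0.62004 + 0.657×0.18 = 0.33093.
Under exogeneity, PAF = [P(Y=1) − p₀] / P(Y=1).
PAF = (0.33093 − 0.18) / 0.33093 ≈ 0.4561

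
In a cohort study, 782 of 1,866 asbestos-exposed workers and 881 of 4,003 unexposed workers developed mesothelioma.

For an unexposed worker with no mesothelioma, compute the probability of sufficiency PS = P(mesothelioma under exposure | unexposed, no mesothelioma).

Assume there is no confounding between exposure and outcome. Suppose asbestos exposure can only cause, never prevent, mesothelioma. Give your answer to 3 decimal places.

PS ≈ 0.255

p₁ = P(outcome | exposed) = 782/1866 = 0.41908
p₀ = P(outcome | unexposed) = 881/4003 = 0.22008
Under exogeneity and monotonicity, PS = (p₁ − p₀) / (1 − p₀).
PS = (0.41908 − 0.22008) / (1 − 0.22008) = 0.19899 / 0.77992 ≈ 0.2551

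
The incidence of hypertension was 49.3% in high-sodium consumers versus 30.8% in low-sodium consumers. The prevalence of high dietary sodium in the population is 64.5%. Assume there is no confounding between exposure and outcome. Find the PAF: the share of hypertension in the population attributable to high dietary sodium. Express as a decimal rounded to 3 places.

p₁ = 0.493, p₀ = 0.308.
Overall risk P(Y=1) = π·p₁ + (1−π)·p₀ = 0.645×0.493 + 0.355×0.308 = 0.42733.
Under exogeneity, PAF = [P(Y=1) − p₀] / P(Y=1).
PAF = (0.42733 − 0.308) / 0.42733 ≈ 0.2792

PAF ≈ 0.279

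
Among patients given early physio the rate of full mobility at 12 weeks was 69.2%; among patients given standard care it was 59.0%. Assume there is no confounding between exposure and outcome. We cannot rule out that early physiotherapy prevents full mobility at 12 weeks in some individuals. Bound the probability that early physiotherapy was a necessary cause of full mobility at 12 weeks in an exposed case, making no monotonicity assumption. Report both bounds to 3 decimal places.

p₁ = 0.692, p₀ = 0.59.
Under exogeneity alone the bounds on PN are max{0,(p₁−p₀)/p₁} ≤ PN ≤ min{1,(1−p₀)/p₁}.
  lower = (p₁ − p₀)/p₁ = 0.102 / 0.692 ≈ 0.1474
  upper = min{1, (1 − p₀)/p₁} = 0.41 / 0.692 ≈ 0.5925

0.147 ≤ PN ≤ 0.592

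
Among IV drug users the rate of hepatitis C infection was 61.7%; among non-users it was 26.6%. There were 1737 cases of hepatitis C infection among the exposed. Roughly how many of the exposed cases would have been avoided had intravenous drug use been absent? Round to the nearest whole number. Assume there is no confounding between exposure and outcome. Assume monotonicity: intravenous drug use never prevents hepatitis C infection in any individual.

about 988 cases

p₁ = 0.617, p₀ = 0.266.
PN = (p₁ − p₀)/p₁ = (0.617 − 0.266) / 0.617 ≈ 0.56888.
Attributable cases ≈ PN × (exposed cases) = 0.56888 × 1737 ≈ 988.15.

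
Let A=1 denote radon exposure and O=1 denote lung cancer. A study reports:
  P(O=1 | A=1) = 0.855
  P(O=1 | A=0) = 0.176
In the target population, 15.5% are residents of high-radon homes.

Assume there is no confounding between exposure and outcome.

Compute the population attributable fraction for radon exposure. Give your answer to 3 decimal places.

PAF ≈ 0.374

Let p₁ = 0.855, p₀ = 0.176.
Overall risk P(Y=1) = π·p₁ + (1−π)·p₀ = 0.155×0.855 + 0.845×0.176 = 0.28124.
Under exogeneity, PAF = [P(Y=1) − p₀] / P(Y=1).
PAF = (0.28124 − 0.176) / 0.28124 ≈ 0.3742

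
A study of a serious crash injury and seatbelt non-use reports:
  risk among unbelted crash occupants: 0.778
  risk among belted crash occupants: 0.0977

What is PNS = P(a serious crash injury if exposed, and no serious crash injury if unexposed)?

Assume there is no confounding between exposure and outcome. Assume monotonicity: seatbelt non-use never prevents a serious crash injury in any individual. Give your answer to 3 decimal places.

PNS ≈ 0.680

Let p₁ = 0.778, p₀ = 0.0977.
Under exogeneity and monotonicity, PNS = p₁ − p₀.
PNS = 0.778 − 0.0977 = 0.6803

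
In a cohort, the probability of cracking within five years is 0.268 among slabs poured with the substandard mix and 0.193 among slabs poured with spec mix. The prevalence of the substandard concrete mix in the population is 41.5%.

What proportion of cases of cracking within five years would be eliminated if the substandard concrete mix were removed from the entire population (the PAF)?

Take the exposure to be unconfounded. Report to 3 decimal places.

Let p₁ = 0.268, p₀ = 0.193.
Overall risk P(Y=1) = π·p₁ + (1−π)·p₀ = 0.415×0.268 + 0.585×0.193 = 0.22412.
Under exogeneity, PAF = [P(Y=1) − p₀] / P(Y=1).
PAF = (0.22412 − 0.193) / 0.22412 ≈ 0.1389

PAF ≈ 0.139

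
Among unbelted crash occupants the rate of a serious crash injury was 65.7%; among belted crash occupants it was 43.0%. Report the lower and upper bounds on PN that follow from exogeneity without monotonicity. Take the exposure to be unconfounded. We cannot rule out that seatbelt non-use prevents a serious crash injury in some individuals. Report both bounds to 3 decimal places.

0.346 ≤ PN ≤ 0.868

p₁ = 0.657, p₀ = 0.43.
Under exogeneity alone the bounds on PN are max{0,(p₁−p₀)/p₁} ≤ PN ≤ min{1,(1−p₀)/p₁}.
  lower = (p₁ − p₀)/p₁ = 0.227 / 0.657 ≈ 0.3455
  upper = min{1, (1 − p₀)/p₁} = 0.57 / 0.657 ≈ 0.8676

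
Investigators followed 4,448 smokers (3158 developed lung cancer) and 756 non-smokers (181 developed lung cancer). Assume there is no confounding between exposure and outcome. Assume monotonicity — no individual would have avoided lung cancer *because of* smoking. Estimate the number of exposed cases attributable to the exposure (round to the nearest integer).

p₁ = P(outcome | exposed) = 3158/4448 = 0.70998
p₀ = P(outcome | unexposed) = 181/756 = 0.23942
PN = (p₁ − p₀)/p₁ = (0.70998 − 0.23942) / 0.70998 ≈ 0.66278.
Attributable cases ≈ PN × (exposed cases) = 0.66278 × 3158 ≈ 2093.07.

about 2093 cases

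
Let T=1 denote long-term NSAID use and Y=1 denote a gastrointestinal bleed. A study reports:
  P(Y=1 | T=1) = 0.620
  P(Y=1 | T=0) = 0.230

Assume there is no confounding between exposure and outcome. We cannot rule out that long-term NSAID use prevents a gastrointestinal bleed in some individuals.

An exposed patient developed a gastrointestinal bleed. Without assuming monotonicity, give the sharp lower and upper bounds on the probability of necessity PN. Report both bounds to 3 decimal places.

0.629 ≤ PN ≤ 1.000

Let p₁ = 0.62, p₀ = 0.23.
Under exogeneity alone the bounds on PN are max{0,(p₁−p₀)/p₁} ≤ PN ≤ min{1,(1−p₀)/p₁}.
  lower = (p₁ − p₀)/p₁ = 0.39 / 0.62 ≈ 0.6290
  upper = min{1, (1 − p₀)/p₁} = 0.77 / 0.62 ≈ 1.2419 → capped at 1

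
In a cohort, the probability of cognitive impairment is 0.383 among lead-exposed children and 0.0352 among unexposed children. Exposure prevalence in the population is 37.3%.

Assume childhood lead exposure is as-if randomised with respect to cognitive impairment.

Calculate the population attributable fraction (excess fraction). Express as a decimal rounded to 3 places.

PAF ≈ 0.787

Let p₁ = 0.383, p₀ = 0.0352.
Overall risk P(Y=1) = π·p₁ + (1−π)·p₀ = 0.373×0.383 + 0.627×0.0352 = 0.16493.
Under exogeneity, PAF = [P(Y=1) − p₀] / P(Y=1).
PAF = (0.16493 − 0.0352) / 0.16493 ≈ 0.7866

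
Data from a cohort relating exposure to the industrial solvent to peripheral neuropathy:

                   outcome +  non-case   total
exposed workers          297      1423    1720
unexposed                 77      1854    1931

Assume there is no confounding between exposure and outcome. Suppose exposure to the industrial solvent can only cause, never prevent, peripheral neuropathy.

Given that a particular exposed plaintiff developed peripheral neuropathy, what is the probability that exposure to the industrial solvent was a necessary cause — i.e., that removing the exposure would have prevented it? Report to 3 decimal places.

p₁ = P(outcome | exposed) = 297/1720 = 0.17267
p₀ = P(outcome | unexposed) = 77/1931 = 0.039876
Under exogeneity and monotonicity, PN = (p₁ − p₀)/p₁.
PN = (0.17267 − 0.039876) / 0.17267 ≈ 0.7691

PN ≈ 0.769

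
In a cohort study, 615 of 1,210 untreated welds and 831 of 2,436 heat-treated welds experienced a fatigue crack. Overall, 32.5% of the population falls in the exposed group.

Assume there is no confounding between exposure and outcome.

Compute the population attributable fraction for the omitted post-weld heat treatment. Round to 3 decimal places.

p₁ = P(outcome | exposed) = 615/1210 = 0.50826
p₀ = P(outcome | unexposed) = 831/2436 = 0.34113
Overall risk P(Y=1) = π·p₁ + (1−π)·p₀ = 0.325×0.50826 + 0.675×0.34113 = 0.39545.
Under exogeneity, PAF = [P(Y=1) − p₀] / P(Y=1).
PAF = (0.39545 − 0.34113) / 0.39545 ≈ 0.1374

PAF ≈ 0.137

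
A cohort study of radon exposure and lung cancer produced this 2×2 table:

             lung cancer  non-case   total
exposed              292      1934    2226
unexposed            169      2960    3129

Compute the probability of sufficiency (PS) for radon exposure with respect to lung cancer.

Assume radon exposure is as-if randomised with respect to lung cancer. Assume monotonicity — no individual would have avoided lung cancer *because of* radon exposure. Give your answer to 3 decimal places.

p₁ = P(outcome | exposed) = 292/2226 = 0.13118
p₀ = P(outcome | unexposed) = 169/3129 = 0.054011
Under exogeneity and monotonicity, PS = (p₁ − p₀)/(1 − p₀).
PS = (0.13118 − 0.054011) / 0.94599 ≈ 0.0816

PS ≈ 0.082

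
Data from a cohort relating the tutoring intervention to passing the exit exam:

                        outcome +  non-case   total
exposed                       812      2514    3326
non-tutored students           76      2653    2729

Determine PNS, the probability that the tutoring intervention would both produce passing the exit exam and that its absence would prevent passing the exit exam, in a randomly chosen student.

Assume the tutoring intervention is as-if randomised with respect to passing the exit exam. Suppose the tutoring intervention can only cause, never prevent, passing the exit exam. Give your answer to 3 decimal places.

p₁ = P(outcome | exposed) = 812/3326 = 0.24414
p₀ = P(outcome | unexposed) = 76/2729 = 0.027849
Under exogeneity and monotonicity, PNS = p₁ − p₀.
PNS = 0.24414 − 0.027849 = 0.21629

PNS ≈ 0.216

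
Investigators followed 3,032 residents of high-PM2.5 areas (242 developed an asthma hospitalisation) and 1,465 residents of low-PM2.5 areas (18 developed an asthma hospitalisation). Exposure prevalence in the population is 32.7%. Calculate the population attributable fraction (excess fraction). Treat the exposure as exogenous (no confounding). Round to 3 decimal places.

p₁ = P(outcome | exposed) = 242/3032 = 0.079815
p₀ = P(outcome | unexposed) = 18/1465 = 0.012287
Overall risk P(Y=1) = π·p₁ + (1−π)·p₀ = 0.327×0.079815 + 0.673×0.012287 = 0.034369.
Under exogeneity, PAF = [P(Y=1) − p₀] / P(Y=1).
PAF = (0.034369 − 0.012287) / 0.034369 ≈ 0.6425

PAF ≈ 0.643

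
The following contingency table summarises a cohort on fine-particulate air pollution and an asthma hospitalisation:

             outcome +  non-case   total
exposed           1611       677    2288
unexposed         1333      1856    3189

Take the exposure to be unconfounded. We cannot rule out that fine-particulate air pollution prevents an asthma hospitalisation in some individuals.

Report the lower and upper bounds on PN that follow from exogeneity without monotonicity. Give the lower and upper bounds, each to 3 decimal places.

p₁ = P(outcome | exposed) = 1611/2288 = 0.70411
p₀ = P(outcome | unexposed) = 1333/3189 = 0.418
Under exogeneity alone the bounds on PN are max{0,(p₁−p₀)/p₁} ≤ PN ≤ min{1,(1−p₀)/p₁}.
  lower = (p₁ − p₀)/p₁ = 0.28611 / 0.70411 ≈ 0.4063
  upper = min{1, (1 − p₀)/p₁} = 0.582 / 0.70411 ≈ 0.8266

0.406 ≤ PN ≤ 0.827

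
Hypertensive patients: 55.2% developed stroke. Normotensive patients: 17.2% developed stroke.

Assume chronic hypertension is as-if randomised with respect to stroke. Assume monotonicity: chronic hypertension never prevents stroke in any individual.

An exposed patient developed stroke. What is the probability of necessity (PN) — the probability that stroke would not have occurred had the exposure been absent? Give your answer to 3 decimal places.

p₁ = 0.552, p₀ = 0.172.
Under exogeneity and monotonicity, PN = (p₁ − p₀) / p₁.
PN = (0.552 − 0.172) / 0.552 = 0.38 / 0.552 ≈ 0.6884

PN ≈ 0.688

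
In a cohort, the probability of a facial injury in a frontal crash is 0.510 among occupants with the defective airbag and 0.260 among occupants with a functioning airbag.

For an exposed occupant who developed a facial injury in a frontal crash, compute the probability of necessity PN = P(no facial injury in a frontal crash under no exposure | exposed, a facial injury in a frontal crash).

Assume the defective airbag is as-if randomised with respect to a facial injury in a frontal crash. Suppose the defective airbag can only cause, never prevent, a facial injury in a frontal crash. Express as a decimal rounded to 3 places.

Let p₁ = 0.51, p₀ = 0.26.
Under exogeneity and monotonicity, PN = (p₁ − p₀) / p₁.
PN = (0.51 − 0.26) / 0.51 = 0.25 / 0.51 ≈ 0.4902

PN ≈ 0.490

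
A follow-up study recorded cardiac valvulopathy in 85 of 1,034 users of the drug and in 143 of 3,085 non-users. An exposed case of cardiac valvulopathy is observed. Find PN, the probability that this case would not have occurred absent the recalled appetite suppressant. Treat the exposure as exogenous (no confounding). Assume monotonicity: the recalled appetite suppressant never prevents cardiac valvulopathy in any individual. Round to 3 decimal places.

PN ≈ 0.436

p₁ = P(outcome | exposed) = 85/1034 = 0.082205
p₀ = P(outcome | unexposed) = 143/3085 = 0.046353
Under exogeneity and monotonicity, PN = (p₁ − p₀) / p₁.
PN = (0.082205 − 0.046353) / 0.082205 = 0.035852 / 0.082205 ≈ 0.4361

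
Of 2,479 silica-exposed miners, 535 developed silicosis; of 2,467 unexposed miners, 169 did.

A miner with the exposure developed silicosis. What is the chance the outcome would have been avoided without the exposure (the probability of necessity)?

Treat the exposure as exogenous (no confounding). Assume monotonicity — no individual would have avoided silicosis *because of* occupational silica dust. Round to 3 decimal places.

PN ≈ 0.683

p₁ = P(outcome | exposed) = 535/2479 = 0.21581
p₀ = P(outcome | unexposed) = 169/2467 = 0.068504
Under exogeneity and monotonicity, PN = (p₁ − p₀) / p₁.
PN = (0.21581 − 0.068504) / 0.21581 = 0.14731 / 0.21581 ≈ 0.6826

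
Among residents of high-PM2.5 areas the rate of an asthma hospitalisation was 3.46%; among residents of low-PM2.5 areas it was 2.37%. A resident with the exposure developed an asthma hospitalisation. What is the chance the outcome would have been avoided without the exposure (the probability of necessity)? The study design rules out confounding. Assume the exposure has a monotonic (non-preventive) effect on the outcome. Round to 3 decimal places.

p₁ = 0.0346, p₀ = 0.0237.
Under exogeneity and monotonicity, PN = (p₁ − p₀) / p₁.
PN = (0.0346 − 0.0237) / 0.0346 = 0.0109 / 0.0346 ≈ 0.3150

PN ≈ 0.315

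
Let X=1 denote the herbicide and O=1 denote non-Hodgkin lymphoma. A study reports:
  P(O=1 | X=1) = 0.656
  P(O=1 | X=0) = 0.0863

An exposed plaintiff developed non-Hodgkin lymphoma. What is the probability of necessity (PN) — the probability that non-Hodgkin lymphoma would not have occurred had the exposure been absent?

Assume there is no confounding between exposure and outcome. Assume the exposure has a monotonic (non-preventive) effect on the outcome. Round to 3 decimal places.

Let p₁ = 0.656, p₀ = 0.0863.
Under exogeneity and monotonicity, PN = (p₁ − p₀) / p₁.
PN = (0.656 − 0.0863) / 0.656 = 0.5697 / 0.656 ≈ 0.8684

PN ≈ 0.868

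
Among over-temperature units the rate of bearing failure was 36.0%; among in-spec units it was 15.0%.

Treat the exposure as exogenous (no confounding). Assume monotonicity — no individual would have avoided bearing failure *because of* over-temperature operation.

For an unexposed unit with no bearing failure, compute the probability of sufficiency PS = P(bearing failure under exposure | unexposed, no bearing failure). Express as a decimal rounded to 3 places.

PS ≈ 0.247

p₁ = 0.36, p₀ = 0.15.
Under exogeneity and monotonicity, PS = (p₁ − p₀) / (1 − p₀).
PS = (0.36 − 0.15) / (1 − 0.15) = 0.21 / 0.85 ≈ 0.2471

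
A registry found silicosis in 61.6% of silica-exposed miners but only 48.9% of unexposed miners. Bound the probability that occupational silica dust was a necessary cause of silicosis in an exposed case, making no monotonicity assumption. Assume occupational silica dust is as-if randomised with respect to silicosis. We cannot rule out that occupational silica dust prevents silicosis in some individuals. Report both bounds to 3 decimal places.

0.206 ≤ PN ≤ 0.830

p₁ = 0.616, p₀ = 0.489.
Under exogeneity alone the bounds on PN are max{0,(p₁−p₀)/p₁} ≤ PN ≤ min{1,(1−p₀)/p₁}.
  lower = (p₁ − p₀)/p₁ = 0.127 / 0.616 ≈ 0.2062
  upper = min{1, (1 − p₀)/p₁} = 0.511 / 0.616 ≈ 0.8295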